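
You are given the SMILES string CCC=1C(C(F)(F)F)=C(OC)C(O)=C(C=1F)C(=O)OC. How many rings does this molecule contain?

1

In SMILES, each pair of matching ring-closure digits denotes one ring-closing bond; the number of such bonds equals the number of independent rings.
Ring-closure bonds here: 1.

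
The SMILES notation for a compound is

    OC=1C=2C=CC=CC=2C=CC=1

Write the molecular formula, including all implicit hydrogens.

Walk through each heavy atom and fill implicit hydrogens from standard valence (C 4, N 3, O 2, S 2, halogen 1):
  atom 1: O, bond orders sum to 1 (valence 2) → 1 H
  atom 2: C, bond orders sum to 4 (valence 4) → 0 H
  atom 3: C, bond orders sum to 4 (valence 4) → 0 H
  atom 4: C, bond orders sum to 3 (valence 4) → 1 H
  atom 5: C, bond orders sum to 3 (valence 4) → 1 H
  atom 6: C, bond orders sum to 3 (valence 4) → 1 H
  atom 7: C, bond orders sum to 3 (valence 4) → 1 H
  atom 8: C, bond orders sum to 4 (valence 4) → 0 H
  atom 9: C, bond orders sum to 3 (valence 4) → 1 H
  atom 10: C, bond orders sum to 3 (valence 4) → 1 H
  atom 11: C, bond orders sum to 3 (valence 4) → 1 H
Totals → C:10, H:8, O:1.
In Hill order: C10H8O.

C10H8O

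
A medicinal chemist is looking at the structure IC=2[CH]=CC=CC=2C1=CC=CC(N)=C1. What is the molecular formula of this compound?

Walk through each heavy atom and fill implicit hydrogens from standard valence (C 4, N 3, O 2, S 2, halogen 1):
  atom 1: I (halogen, monovalent) → 0 H
  atom 2: C, bond orders sum to 4 (valence 4) → 0 H
  atom 3: C with explicit H count 1
  atom 4: C, bond orders sum to 3 (valence 4) → 1 H
  atom 5: C, bond orders sum to 3 (valence 4) → 1 H
  atom 6: C, bond orders sum to 3 (valence 4) → 1 H
  atom 7: C, bond orders sum to 4 (valence 4) → 0 H
  atom 8: C, bond orders sum to 4 (valence 4) → 0 H
  atom 9: C, bond orders sum to 3 (valence 4) → 1 H
  atom 10: C, bond orders sum to 3 (valence 4) → 1 H
  atom 11: C, bond orders sum to 3 (valence 4) → 1 H
  atom 12: C, bond orders sum to 4 (valence 4) → 0 H
  atom 13: N, bond orders sum to 1 (valence 3) → 2 H
  atom 14: C, bond orders sum to 3 (valence 4) → 1 H
Totals → C:12, H:10, I:1, N:1.
In Hill order: C12H10IN.

C12H10IN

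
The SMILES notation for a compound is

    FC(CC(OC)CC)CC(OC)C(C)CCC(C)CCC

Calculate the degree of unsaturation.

Degree of unsaturation = (number of rings) + (number of π bonds).
Ring closures in the SMILES: 0.
π bonds: none → 0 DoU from unsaturation.
Total DoU = 0 + 0 = 0.

0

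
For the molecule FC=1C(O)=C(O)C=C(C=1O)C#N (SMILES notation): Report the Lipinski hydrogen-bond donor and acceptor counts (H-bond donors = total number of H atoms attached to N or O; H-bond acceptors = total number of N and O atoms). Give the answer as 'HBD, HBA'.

Donors: find every N or O and count the H atoms it carries.
  atom 4 (O): bond orders sum to 1 → 1 H
  atom 6 (O): bond orders sum to 1 → 1 H
  atom 10 (O): bond orders sum to 1 → 1 H
  atom 12 (N): bond orders sum to 3 → 0 H
Lipinski HBD = 3.
Acceptors: N atoms = 1, O atoms = 3 → HBA = 4.

3, 4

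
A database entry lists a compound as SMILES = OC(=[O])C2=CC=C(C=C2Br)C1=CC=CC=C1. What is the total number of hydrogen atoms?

9

Walk through each heavy atom and fill implicit hydrogens from standard valence (C 4, N 3, O 2, S 2, halogen 1):
  atom 1: O, bond orders sum to 1 (valence 2) → 1 H
  atom 2: C, bond orders sum to 4 (valence 4) → 0 H
  atom 3: O with explicit H count 0
  atom 4: C, bond orders sum to 4 (valence 4) → 0 H
  atom 5: C, bond orders sum to 3 (valence 4) → 1 H
  atom 6: C, bond orders sum to 3 (valence 4) → 1 H
  atom 7: C, bond orders sum to 4 (valence 4) → 0 H
  atom 8: C, bond orders sum to 3 (valence 4) → 1 H
  atom 9: C, bond orders sum to 4 (valence 4) → 0 H
  atom 10: Br (halogen, monovalent) → 0 H
  atom 11: C, bond orders sum to 4 (valence 4) → 0 H
  atom 12: C, bond orders sum to 3 (valence 4) → 1 H
  atom 13: C, bond orders sum to 3 (valence 4) → 1 H
  atom 14: C, bond orders sum to 3 (valence 4) → 1 H
  atom 15: C, bond orders sum to 3 (valence 4) → 1 H
  atom 16: C, bond orders sum to 3 (valence 4) → 1 H
Total hydrogens: 9.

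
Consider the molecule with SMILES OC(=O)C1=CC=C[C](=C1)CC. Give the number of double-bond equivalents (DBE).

Molecular formula: C9H10O2.
DoU = (2C + 2 + N − H − X) / 2, where X is the halogen count and O/S are ignored.
    = (2·9 + 2 + 0 − 10 − 0) / 2 = 10 / 2 = 5.

5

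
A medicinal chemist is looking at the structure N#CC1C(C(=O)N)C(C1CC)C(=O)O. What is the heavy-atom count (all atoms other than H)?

14

Every atom symbol written in the SMILES (organic subset) is one heavy atom; implicit H are not written.
Heavy atoms by element → C:9, N:2, O:3.
Total: 14.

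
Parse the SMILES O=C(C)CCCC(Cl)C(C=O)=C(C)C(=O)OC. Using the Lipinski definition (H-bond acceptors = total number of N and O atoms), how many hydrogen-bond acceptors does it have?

N atoms: 0; O atoms: 4.
Lipinski HBA = 0 + 4 = 4.

4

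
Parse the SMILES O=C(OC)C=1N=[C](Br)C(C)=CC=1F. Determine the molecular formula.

C8H7BrFNO2

Walk through each heavy atom and fill implicit hydrogens from standard valence (C 4, N 3, O 2, S 2, halogen 1):
  atom 1: O, bond orders sum to 2 (valence 2) → 0 H
  atom 2: C, bond orders sum to 4 (valence 4) → 0 H
  atom 3: O, bond orders sum to 2 (valence 2) → 0 H
  atom 4: C, bond orders sum to 1 (valence 4) → 3 H
  atom 5: C, bond orders sum to 4 (valence 4) → 0 H
  atom 6: N, bond orders sum to 3 (valence 3) → 0 H
  atom 7: C with explicit H count 0
  atom 8: Br (halogen, monovalent) → 0 H
  atom 9: C, bond orders sum to 4 (valence 4) → 0 H
  atom 10: C, bond orders sum to 1 (valence 4) → 3 H
  atom 11: C, bond orders sum to 3 (valence 4) → 1 H
  atom 12: C, bond orders sum to 4 (valence 4) → 0 H
  atom 13: F (halogen, monovalent) → 0 H
Totals → C:8, H:7, Br:1, F:1, N:1, O:2.
In Hill order: C8H7BrFNO2.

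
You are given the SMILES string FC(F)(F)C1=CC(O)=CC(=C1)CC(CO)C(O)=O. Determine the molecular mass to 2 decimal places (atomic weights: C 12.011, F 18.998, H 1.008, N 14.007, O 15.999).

First, the molecular formula is C11H11F3O4 (counting implicit H from valence).
  C: 11 × 12.011 = 132.121
  F: 3 × 18.998 = 56.994
  H: 11 × 1.008 = 11.088
  O: 4 × 15.999 = 63.996
Sum: 11×12.011 + 3×18.998 + 11×1.008 + 4×15.999 = 264.199 → 264.20 g/mol.

264.20 g/mol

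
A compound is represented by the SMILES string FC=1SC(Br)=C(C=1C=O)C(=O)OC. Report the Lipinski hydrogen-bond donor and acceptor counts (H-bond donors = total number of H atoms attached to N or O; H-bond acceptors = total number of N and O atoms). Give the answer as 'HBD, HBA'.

Donors: find every N or O and count the H atoms it carries.
  atom 9 (O): bond orders sum to 2 → 0 H
  atom 11 (O): bond orders sum to 2 → 0 H
  atom 12 (O): bond orders sum to 2 → 0 H
Lipinski HBD = 0.
Acceptors: N atoms = 0, O atoms = 3 → HBA = 3.

0, 3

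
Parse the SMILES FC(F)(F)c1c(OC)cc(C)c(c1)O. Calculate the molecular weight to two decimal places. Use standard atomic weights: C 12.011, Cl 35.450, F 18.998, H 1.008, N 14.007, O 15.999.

206.16 g/mol

First, the molecular formula is C9H9F3O2 (counting implicit H from valence).
  C: 9 × 12.011 = 108.099
  F: 3 × 18.998 = 56.994
  H: 9 × 1.008 = 9.072
  O: 2 × 15.999 = 31.998
Sum: 9×12.011 + 3×18.998 + 9×1.008 + 2×15.999 = 206.163 → 206.16 g/mol.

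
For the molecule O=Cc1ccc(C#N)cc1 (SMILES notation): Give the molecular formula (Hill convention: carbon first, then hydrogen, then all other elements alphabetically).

Walk through each heavy atom and fill implicit hydrogens from standard valence (C 4, N 3, O 2, S 2, halogen 1); for lowercase aromatic atoms, an aromatic c carries 1 H when it has two neighbours and 0 H with three, and aromatic n carries 0 H:
  atom 1: O, bond orders sum to 2 (valence 2) → 0 H
  atom 2: C, bond orders sum to 3 (valence 4) → 1 H
  atom 3: aromatic c, 3 neighbours → 0 H
  atom 4: aromatic c, 2 neighbours → 1 H
  atom 5: aromatic c, 2 neighbours → 1 H
  atom 6: aromatic c, 3 neighbours → 0 H
  atom 7: C, bond orders sum to 4 (valence 4) → 0 H
  atom 8: N, bond orders sum to 3 (valence 3) → 0 H
  atom 9: aromatic c, 2 neighbours → 1 H
  atom 10: aromatic c, 2 neighbours → 1 H
Totals → C:8, H:5, N:1, O:1.

C8H5NO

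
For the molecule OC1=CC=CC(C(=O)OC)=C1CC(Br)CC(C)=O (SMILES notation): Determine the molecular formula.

Walk through each heavy atom and fill implicit hydrogens from standard valence (C 4, N 3, O 2, S 2, halogen 1):
  atom 1: O, bond orders sum to 1 (valence 2) → 1 H
  atom 2: C, bond orders sum to 4 (valence 4) → 0 H
  atom 3: C, bond orders sum to 3 (valence 4) → 1 H
  atom 4: C, bond orders sum to 3 (valence 4) → 1 H
  atom 5: C, bond orders sum to 3 (valence 4) → 1 H
  atom 6: C, bond orders sum to 4 (valence 4) → 0 H
  atom 7: C, bond orders sum to 4 (valence 4) → 0 H
  atom 8: O, bond orders sum to 2 (valence 2) → 0 H
  atom 9: O, bond orders sum to 2 (valence 2) → 0 H
  atom 10: C, bond orders sum to 1 (valence 4) → 3 H
  atom 11: C, bond orders sum to 4 (valence 4) → 0 H
  atom 12: C, bond orders sum to 2 (valence 4) → 2 H
  atom 13: C, bond orders sum to 3 (valence 4) → 1 H
  atom 14: Br (halogen, monovalent) → 0 H
  atom 15: C, bond orders sum to 2 (valence 4) → 2 H
  atom 16: C, bond orders sum to 4 (valence 4) → 0 H
  atom 17: C, bond orders sum to 1 (valence 4) → 3 H
  atom 18: O, bond orders sum to 2 (valence 2) → 0 H
Totals → C:13, H:15, Br:1, O:4.

C13H15BrO4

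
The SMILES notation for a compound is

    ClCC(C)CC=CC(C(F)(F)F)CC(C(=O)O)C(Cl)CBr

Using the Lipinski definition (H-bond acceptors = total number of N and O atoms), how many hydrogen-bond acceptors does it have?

2

N atoms: 0; O atoms: 2.
Lipinski HBA = 0 + 2 = 2.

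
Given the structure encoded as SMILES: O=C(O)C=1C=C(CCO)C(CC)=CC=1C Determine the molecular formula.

Walk through each heavy atom and fill implicit hydrogens from standard valence (C 4, N 3, O 2, S 2, halogen 1):
  atom 1: O, bond orders sum to 2 (valence 2) → 0 H
  atom 2: C, bond orders sum to 4 (valence 4) → 0 H
  atom 3: O, bond orders sum to 1 (valence 2) → 1 H
  atom 4: C, bond orders sum to 4 (valence 4) → 0 H
  atom 5: C, bond orders sum to 3 (valence 4) → 1 H
  atom 6: C, bond orders sum to 4 (valence 4) → 0 H
  atom 7: C, bond orders sum to 2 (valence 4) → 2 H
  atom 8: C, bond orders sum to 2 (valence 4) → 2 H
  atom 9: O, bond orders sum to 1 (valence 2) → 1 H
  atom 10: C, bond orders sum to 4 (valence 4) → 0 H
  atom 11: C, bond orders sum to 2 (valence 4) → 2 H
  atom 12: C, bond orders sum to 1 (valence 4) → 3 H
  atom 13: C, bond orders sum to 3 (valence 4) → 1 H
  atom 14: C, bond orders sum to 4 (valence 4) → 0 H
  atom 15: C, bond orders sum to 1 (valence 4) → 3 H
Totals → C:12, H:16, O:3.
In Hill order: C12H16O3.

C12H16O3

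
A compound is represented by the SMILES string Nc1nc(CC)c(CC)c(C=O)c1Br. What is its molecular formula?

C10H13BrN2O

Walk through each heavy atom and fill implicit hydrogens from standard valence (C 4, N 3, O 2, S 2, halogen 1); for lowercase aromatic atoms, an aromatic c carries 1 H when it has two neighbours and 0 H with three, and aromatic n carries 0 H:
  atom 1: N, bond orders sum to 1 (valence 3) → 2 H
  atom 2: aromatic c, 3 neighbours → 0 H
  atom 3: aromatic n, 2 neighbours → 0 H
  atom 4: aromatic c, 3 neighbours → 0 H
  atom 5: C, bond orders sum to 2 (valence 4) → 2 H
  atom 6: C, bond orders sum to 1 (valence 4) → 3 H
  atom 7: aromatic c, 3 neighbours → 0 H
  atom 8: C, bond orders sum to 2 (valence 4) → 2 H
  atom 9: C, bond orders sum to 1 (valence 4) → 3 H
  atom 10: aromatic c, 3 neighbours → 0 H
  atom 11: C, bond orders sum to 3 (valence 4) → 1 H
  atom 12: O, bond orders sum to 2 (valence 2) → 0 H
  atom 13: aromatic c, 3 neighbours → 0 H
  atom 14: Br (halogen, monovalent) → 0 H
Totals → C:10, H:13, Br:1, N:2, O:1.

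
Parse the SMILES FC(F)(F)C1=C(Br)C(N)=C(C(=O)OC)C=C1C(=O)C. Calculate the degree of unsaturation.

6

Molecular formula: C11H9BrF3NO3.
DoU = (2C + 2 + N − H − X) / 2, where X is the halogen count and O/S are ignored.
    = (2·11 + 2 + 1 − 9 − 4) / 2 = 12 / 2 = 6.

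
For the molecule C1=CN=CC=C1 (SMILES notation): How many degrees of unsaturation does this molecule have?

Degree of unsaturation = (number of rings) + (number of π bonds).
Ring closures in the SMILES: 1.
π bonds: 3 double bonds (each 1 DoU) → 3 DoU from unsaturation.
Total DoU = 1 + 3 = 4.

4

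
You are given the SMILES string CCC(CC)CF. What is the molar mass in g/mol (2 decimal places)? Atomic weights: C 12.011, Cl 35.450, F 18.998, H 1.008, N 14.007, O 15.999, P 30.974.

104.17 g/mol

First, the molecular formula is C6H13F (counting implicit H from valence).
  C: 6 × 12.011 = 72.066
  F: 1 × 18.998 = 18.998
  H: 13 × 1.008 = 13.104
Sum: 6×12.011 + 1×18.998 + 13×1.008 = 104.168 → 104.17 g/mol.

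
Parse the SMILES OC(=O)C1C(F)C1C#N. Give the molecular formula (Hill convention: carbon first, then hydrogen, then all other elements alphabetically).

C5H4FNO2

Walk through each heavy atom and fill implicit hydrogens from standard valence (C 4, N 3, O 2, S 2, halogen 1):
  atom 1: O, bond orders sum to 1 (valence 2) → 1 H
  atom 2: C, bond orders sum to 4 (valence 4) → 0 H
  atom 3: O, bond orders sum to 2 (valence 2) → 0 H
  atom 4: C, bond orders sum to 3 (valence 4) → 1 H
  atom 5: C, bond orders sum to 3 (valence 4) → 1 H
  atom 6: F (halogen, monovalent) → 0 H
  atom 7: C, bond orders sum to 3 (valence 4) → 1 H
  atom 8: C, bond orders sum to 4 (valence 4) → 0 H
  atom 9: N, bond orders sum to 3 (valence 3) → 0 H
Totals → C:5, H:4, F:1, N:1, O:2.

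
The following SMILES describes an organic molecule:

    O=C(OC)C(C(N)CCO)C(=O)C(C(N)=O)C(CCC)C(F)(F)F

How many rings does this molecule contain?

In SMILES, each pair of matching ring-closure digits denotes one ring-closing bond; the number of such bonds equals the number of independent rings.
Ring-closure bonds here: 0.

0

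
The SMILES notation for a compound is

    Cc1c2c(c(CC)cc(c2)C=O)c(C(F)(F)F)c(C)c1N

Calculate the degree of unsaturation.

8

Molecular formula: C16H16F3NO.
DoU = (2C + 2 + N − H − X) / 2, where X is the halogen count and O/S are ignored.
    = (2·16 + 2 + 1 − 16 − 3) / 2 = 16 / 2 = 8.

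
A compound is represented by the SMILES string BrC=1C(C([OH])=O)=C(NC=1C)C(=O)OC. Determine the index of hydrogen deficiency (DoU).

5

Degree of unsaturation = (number of rings) + (number of π bonds).
Ring closures in the SMILES: 1.
π bonds: 4 double bonds (each 1 DoU) → 4 DoU from unsaturation.
Total DoU = 1 + 4 = 5.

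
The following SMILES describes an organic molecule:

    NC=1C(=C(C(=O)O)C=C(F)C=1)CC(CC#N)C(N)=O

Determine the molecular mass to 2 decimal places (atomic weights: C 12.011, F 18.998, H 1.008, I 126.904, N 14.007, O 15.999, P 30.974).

265.24 g/mol

First, the molecular formula is C12H12FN3O3 (counting implicit H from valence).
  C: 12 × 12.011 = 144.132
  F: 1 × 18.998 = 18.998
  H: 12 × 1.008 = 12.096
  N: 3 × 14.007 = 42.021
  O: 3 × 15.999 = 47.997
Sum: 12×12.011 + 1×18.998 + 12×1.008 + 3×14.007 + 3×15.999 = 265.244 → 265.24 g/mol.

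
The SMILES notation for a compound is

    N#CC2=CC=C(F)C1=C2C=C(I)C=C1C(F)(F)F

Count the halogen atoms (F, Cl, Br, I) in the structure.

5

Halogen atoms appear at heavy-atom positions 7, 12, 16, 17, 18 (4×F, 1×I).
Other groups present: 1 nitrile.
Halogen count: 5.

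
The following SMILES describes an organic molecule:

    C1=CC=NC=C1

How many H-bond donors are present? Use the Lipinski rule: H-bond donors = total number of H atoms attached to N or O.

0

Donors: find every N or O and count the H atoms it carries.
  atom 4 (N): bond orders sum to 3 → 0 H
Lipinski HBD = 0.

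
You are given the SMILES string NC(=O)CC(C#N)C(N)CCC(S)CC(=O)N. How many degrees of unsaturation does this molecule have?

4

Molecular formula: C10H18N4O2S.
DoU = (2C + 2 + N − H − X) / 2, where X is the halogen count and O/S are ignored.
    = (2·10 + 2 + 4 − 18 − 0) / 2 = 8 / 2 = 4.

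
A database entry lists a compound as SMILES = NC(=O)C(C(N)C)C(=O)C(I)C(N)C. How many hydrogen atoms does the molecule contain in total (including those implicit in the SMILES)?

Walk through each heavy atom and fill implicit hydrogens from standard valence (C 4, N 3, O 2, S 2, halogen 1):
  atom 1: N, bond orders sum to 1 (valence 3) → 2 H
  atom 2: C, bond orders sum to 4 (valence 4) → 0 H
  atom 3: O, bond orders sum to 2 (valence 2) → 0 H
  atom 4: C, bond orders sum to 3 (valence 4) → 1 H
  atom 5: C, bond orders sum to 3 (valence 4) → 1 H
  atom 6: N, bond orders sum to 1 (valence 3) → 2 H
  atom 7: C, bond orders sum to 1 (valence 4) → 3 H
  atom 8: C, bond orders sum to 4 (valence 4) → 0 H
  atom 9: O, bond orders sum to 2 (valence 2) → 0 H
  atom 10: C, bond orders sum to 3 (valence 4) → 1 H
  atom 11: I (halogen, monovalent) → 0 H
  atom 12: C, bond orders sum to 3 (valence 4) → 1 H
  atom 13: N, bond orders sum to 1 (valence 3) → 2 H
  atom 14: C, bond orders sum to 1 (valence 4) → 3 H
Total hydrogens: 16.

16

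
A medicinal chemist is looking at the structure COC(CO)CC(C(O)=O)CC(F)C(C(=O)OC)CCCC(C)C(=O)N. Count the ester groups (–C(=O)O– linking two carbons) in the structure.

The ester motif appears at heavy-atom position 15 in the SMILES.
Other groups present: 1 amide, 1 carboxylic acid, 1 ether, 1 hydroxyl.
Ester count: 1.

1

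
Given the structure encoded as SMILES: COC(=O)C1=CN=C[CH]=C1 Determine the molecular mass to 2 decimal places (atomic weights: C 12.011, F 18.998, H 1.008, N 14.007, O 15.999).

137.14 g/mol

First, the molecular formula is C7H7NO2 (counting implicit H from valence).
  C: 7 × 12.011 = 84.077
  H: 7 × 1.008 = 7.056
  N: 1 × 14.007 = 14.007
  O: 2 × 15.999 = 31.998
Sum: 7×12.011 + 7×1.008 + 1×14.007 + 2×15.999 = 137.138 → 137.14 g/mol.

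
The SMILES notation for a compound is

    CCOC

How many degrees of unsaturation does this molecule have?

0

Molecular formula: C3H8O.
DoU = (2C + 2 + N − H − X) / 2, where X is the halogen count and O/S are ignored.
    = (2·3 + 2 + 0 − 8 − 0) / 2 = 0 / 2 = 0.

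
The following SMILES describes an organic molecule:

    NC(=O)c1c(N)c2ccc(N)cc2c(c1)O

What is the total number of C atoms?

11

Count every carbon token in the SMILES (each C, including those in ring-closure positions and inside branches).
Carbon count: 11.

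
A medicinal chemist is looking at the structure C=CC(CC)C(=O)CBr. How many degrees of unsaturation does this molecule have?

2

Degree of unsaturation = (number of rings) + (number of π bonds).
Ring closures in the SMILES: 0.
π bonds: 2 double bonds (each 1 DoU) → 2 DoU from unsaturation.
Total DoU = 0 + 2 = 2.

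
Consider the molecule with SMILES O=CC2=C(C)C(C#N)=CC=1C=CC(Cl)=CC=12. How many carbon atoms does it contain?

13

Count every carbon token in the SMILES (each C, including those in ring-closure positions and inside branches).
Carbon count: 13.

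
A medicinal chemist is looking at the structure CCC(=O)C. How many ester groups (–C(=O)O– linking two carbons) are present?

Scan the SMILES for the ester motif — none present.
Groups that are present: 1 ketone.

0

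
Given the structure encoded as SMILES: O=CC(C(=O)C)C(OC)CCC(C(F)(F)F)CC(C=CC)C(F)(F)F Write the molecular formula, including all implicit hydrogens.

Walk through each heavy atom and fill implicit hydrogens from standard valence (C 4, N 3, O 2, S 2, halogen 1):
  atom 1: O, bond orders sum to 2 (valence 2) → 0 H
  atom 2: C, bond orders sum to 3 (valence 4) → 1 H
  atom 3: C, bond orders sum to 3 (valence 4) → 1 H
  atom 4: C, bond orders sum to 4 (valence 4) → 0 H
  atom 5: O, bond orders sum to 2 (valence 2) → 0 H
  atom 6: C, bond orders sum to 1 (valence 4) → 3 H
  atom 7: C, bond orders sum to 3 (valence 4) → 1 H
  atom 8: O, bond orders sum to 2 (valence 2) → 0 H
  atom 9: C, bond orders sum to 1 (valence 4) → 3 H
  atom 10: C, bond orders sum to 2 (valence 4) → 2 H
  atom 11: C, bond orders sum to 2 (valence 4) → 2 H
  atom 12: C, bond orders sum to 3 (valence 4) → 1 H
  atom 13: C, bond orders sum to 4 (valence 4) → 0 H
  atom 14: F (halogen, monovalent) → 0 H
  atom 15: F (halogen, monovalent) → 0 H
  atom 16: F (halogen, monovalent) → 0 H
  atom 17: C, bond orders sum to 2 (valence 4) → 2 H
  atom 18: C, bond orders sum to 3 (valence 4) → 1 H
  atom 19: C, bond orders sum to 3 (valence 4) → 1 H
  atom 20: C, bond orders sum to 3 (valence 4) → 1 H
  atom 21: C, bond orders sum to 1 (valence 4) → 3 H
  atom 22: C, bond orders sum to 4 (valence 4) → 0 H
  atom 23: F (halogen, monovalent) → 0 H
  atom 24: F (halogen, monovalent) → 0 H
  atom 25: F (halogen, monovalent) → 0 H
Totals → C:16, H:22, F:6, O:3.

C16H22F6O3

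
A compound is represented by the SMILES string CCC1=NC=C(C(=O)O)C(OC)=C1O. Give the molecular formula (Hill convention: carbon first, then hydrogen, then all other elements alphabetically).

Walk through each heavy atom and fill implicit hydrogens from standard valence (C 4, N 3, O 2, S 2, halogen 1):
  atom 1: C, bond orders sum to 1 (valence 4) → 3 H
  atom 2: C, bond orders sum to 2 (valence 4) → 2 H
  atom 3: C, bond orders sum to 4 (valence 4) → 0 H
  atom 4: N, bond orders sum to 3 (valence 3) → 0 H
  atom 5: C, bond orders sum to 3 (valence 4) → 1 H
  atom 6: C, bond orders sum to 4 (valence 4) → 0 H
  atom 7: C, bond orders sum to 4 (valence 4) → 0 H
  atom 8: O, bond orders sum to 2 (valence 2) → 0 H
  atom 9: O, bond orders sum to 1 (valence 2) → 1 H
  atom 10: C, bond orders sum to 4 (valence 4) → 0 H
  atom 11: O, bond orders sum to 2 (valence 2) → 0 H
  atom 12: C, bond orders sum to 1 (valence 4) → 3 H
  atom 13: C, bond orders sum to 4 (valence 4) → 0 H
  atom 14: O, bond orders sum to 1 (valence 2) → 1 H
Totals → C:9, H:11, N:1, O:4.
In Hill order: C9H11NO4.

C9H11NO4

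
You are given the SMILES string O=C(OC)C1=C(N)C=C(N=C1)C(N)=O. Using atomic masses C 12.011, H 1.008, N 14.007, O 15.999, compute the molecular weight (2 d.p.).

First, the molecular formula is C8H9N3O3 (counting implicit H from valence).
  C: 8 × 12.011 = 96.088
  H: 9 × 1.008 = 9.072
  N: 3 × 14.007 = 42.021
  O: 3 × 15.999 = 47.997
Sum: 8×12.011 + 9×1.008 + 3×14.007 + 3×15.999 = 195.178 → 195.18 g/mol.

195.18 g/mol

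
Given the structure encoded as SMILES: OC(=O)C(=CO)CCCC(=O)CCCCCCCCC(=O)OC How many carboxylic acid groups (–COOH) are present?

1

The carboxylic acid motif appears at heavy-atom position 2 in the SMILES.
Other groups present: 1 alkene, 1 ester, 1 hydroxyl, 1 ketone.
Carboxylic acid count: 1.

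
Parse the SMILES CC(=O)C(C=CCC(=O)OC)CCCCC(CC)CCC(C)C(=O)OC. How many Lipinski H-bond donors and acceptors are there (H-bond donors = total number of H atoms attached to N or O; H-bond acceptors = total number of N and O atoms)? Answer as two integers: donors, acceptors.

Donors: find every N or O and count the H atoms it carries.
  atom 3 (O): bond orders sum to 2 → 0 H
  atom 9 (O): bond orders sum to 2 → 0 H
  atom 10 (O): bond orders sum to 2 → 0 H
  atom 24 (O): bond orders sum to 2 → 0 H
  atom 25 (O): bond orders sum to 2 → 0 H
Lipinski HBD = 0.
Acceptors: N atoms = 0, O atoms = 5 → HBA = 5.

0, 5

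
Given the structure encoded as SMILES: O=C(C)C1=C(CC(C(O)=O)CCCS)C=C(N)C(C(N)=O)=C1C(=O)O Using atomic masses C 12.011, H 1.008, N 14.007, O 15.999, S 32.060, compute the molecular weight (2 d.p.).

First, the molecular formula is C16H20N2O6S (counting implicit H from valence).
  C: 16 × 12.011 = 192.176
  H: 20 × 1.008 = 20.160
  N: 2 × 14.007 = 28.014
  O: 6 × 15.999 = 95.994
  S: 1 × 32.060 = 32.060
Sum: 16×12.011 + 20×1.008 + 2×14.007 + 6×15.999 + 1×32.060 = 368.404 → 368.40 g/mol.

368.40 g/mol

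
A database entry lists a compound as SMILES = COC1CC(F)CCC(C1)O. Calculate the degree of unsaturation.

1

Molecular formula: C8H15FO2.
DoU = (2C + 2 + N − H − X) / 2, where X is the halogen count and O/S are ignored.
    = (2·8 + 2 + 0 − 15 − 1) / 2 = 2 / 2 = 1.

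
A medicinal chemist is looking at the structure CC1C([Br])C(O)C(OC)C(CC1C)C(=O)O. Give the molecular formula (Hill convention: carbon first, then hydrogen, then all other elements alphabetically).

Walk through each heavy atom and fill implicit hydrogens from standard valence (C 4, N 3, O 2, S 2, halogen 1):
  atom 1: C, bond orders sum to 1 (valence 4) → 3 H
  atom 2: C, bond orders sum to 3 (valence 4) → 1 H
  atom 3: C, bond orders sum to 3 (valence 4) → 1 H
  atom 4: Br with explicit H count 0
  atom 5: C, bond orders sum to 3 (valence 4) → 1 H
  atom 6: O, bond orders sum to 1 (valence 2) → 1 H
  atom 7: C, bond orders sum to 3 (valence 4) → 1 H
  atom 8: O, bond orders sum to 2 (valence 2) → 0 H
  atom 9: C, bond orders sum to 1 (valence 4) → 3 H
  atom 10: C, bond orders sum to 3 (valence 4) → 1 H
  atom 11: C, bond orders sum to 2 (valence 4) → 2 H
  atom 12: C, bond orders sum to 3 (valence 4) → 1 H
  atom 13: C, bond orders sum to 1 (valence 4) → 3 H
  atom 14: C, bond orders sum to 4 (valence 4) → 0 H
  atom 15: O, bond orders sum to 2 (valence 2) → 0 H
  atom 16: O, bond orders sum to 1 (valence 2) → 1 H
Totals → C:11, H:19, Br:1, O:4.

C11H19BrO4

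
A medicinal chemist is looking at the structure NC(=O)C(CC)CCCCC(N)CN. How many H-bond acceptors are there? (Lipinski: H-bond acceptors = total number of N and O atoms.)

4

N atoms: 3; O atoms: 1.
Lipinski HBA = 3 + 1 = 4.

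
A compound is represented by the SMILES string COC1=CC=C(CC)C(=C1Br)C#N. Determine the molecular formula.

C10H10BrNO

Walk through each heavy atom and fill implicit hydrogens from standard valence (C 4, N 3, O 2, S 2, halogen 1):
  atom 1: C, bond orders sum to 1 (valence 4) → 3 H
  atom 2: O, bond orders sum to 2 (valence 2) → 0 H
  atom 3: C, bond orders sum to 4 (valence 4) → 0 H
  atom 4: C, bond orders sum to 3 (valence 4) → 1 H
  atom 5: C, bond orders sum to 3 (valence 4) → 1 H
  atom 6: C, bond orders sum to 4 (valence 4) → 0 H
  atom 7: C, bond orders sum to 2 (valence 4) → 2 H
  atom 8: C, bond orders sum to 1 (valence 4) → 3 H
  atom 9: C, bond orders sum to 4 (valence 4) → 0 H
  atom 10: C, bond orders sum to 4 (valence 4) → 0 H
  atom 11: Br (halogen, monovalent) → 0 H
  atom 12: C, bond orders sum to 4 (valence 4) → 0 H
  atom 13: N, bond orders sum to 3 (valence 3) → 0 H
Totals → C:10, H:10, Br:1, N:1, O:1.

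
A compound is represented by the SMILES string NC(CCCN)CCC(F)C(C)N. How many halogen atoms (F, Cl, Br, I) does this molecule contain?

1

Halogen atoms appear at heavy-atom position 10 (1×F).
Other groups present: 3 primary amine.
Halogen count: 1.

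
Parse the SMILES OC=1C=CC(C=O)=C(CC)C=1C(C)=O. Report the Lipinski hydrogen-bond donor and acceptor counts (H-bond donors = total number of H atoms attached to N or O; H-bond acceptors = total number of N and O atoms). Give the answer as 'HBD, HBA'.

1, 3

Donors: find every N or O and count the H atoms it carries.
  atom 1 (O): bond orders sum to 1 → 1 H
  atom 7 (O): bond orders sum to 2 → 0 H
  atom 14 (O): bond orders sum to 2 → 0 H
Lipinski HBD = 1.
Acceptors: N atoms = 0, O atoms = 3 → HBA = 3.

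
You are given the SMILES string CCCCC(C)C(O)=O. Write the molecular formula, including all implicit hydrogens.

Walk through each heavy atom and fill implicit hydrogens from standard valence (C 4, N 3, O 2, S 2, halogen 1):
  atom 1: C, bond orders sum to 1 (valence 4) → 3 H
  atom 2: C, bond orders sum to 2 (valence 4) → 2 H
  atom 3: C, bond orders sum to 2 (valence 4) → 2 H
  atom 4: C, bond orders sum to 2 (valence 4) → 2 H
  atom 5: C, bond orders sum to 3 (valence 4) → 1 H
  atom 6: C, bond orders sum to 1 (valence 4) → 3 H
  atom 7: C, bond orders sum to 4 (valence 4) → 0 H
  atom 8: O, bond orders sum to 1 (valence 2) → 1 H
  atom 9: O, bond orders sum to 2 (valence 2) → 0 H
Totals → C:7, H:14, O:2.
In Hill order: C7H14O2.

C7H14O2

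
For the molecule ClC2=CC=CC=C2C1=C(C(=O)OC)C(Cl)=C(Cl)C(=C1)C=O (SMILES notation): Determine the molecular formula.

Walk through each heavy atom and fill implicit hydrogens from standard valence (C 4, N 3, O 2, S 2, halogen 1):
  atom 1: Cl (halogen, monovalent) → 0 H
  atom 2: C, bond orders sum to 4 (valence 4) → 0 H
  atom 3: C, bond orders sum to 3 (valence 4) → 1 H
  atom 4: C, bond orders sum to 3 (valence 4) → 1 H
  atom 5: C, bond orders sum to 3 (valence 4) → 1 H
  atom 6: C, bond orders sum to 3 (valence 4) → 1 H
  atom 7: C, bond orders sum to 4 (valence 4) → 0 H
  atom 8: C, bond orders sum to 4 (valence 4) → 0 H
  atom 9: C, bond orders sum to 4 (valence 4) → 0 H
  atom 10: C, bond orders sum to 4 (valence 4) → 0 H
  atom 11: O, bond orders sum to 2 (valence 2) → 0 H
  atom 12: O, bond orders sum to 2 (valence 2) → 0 H
  atom 13: C, bond orders sum to 1 (valence 4) → 3 H
  atom 14: C, bond orders sum to 4 (valence 4) → 0 H
  atom 15: Cl (halogen, monovalent) → 0 H
  atom 16: C, bond orders sum to 4 (valence 4) → 0 H
  atom 17: Cl (halogen, monovalent) → 0 H
  atom 18: C, bond orders sum to 4 (valence 4) → 0 H
  atom 19: C, bond orders sum to 3 (valence 4) → 1 H
  atom 20: C, bond orders sum to 3 (valence 4) → 1 H
  atom 21: O, bond orders sum to 2 (valence 2) → 0 H
Totals → C:15, H:9, Cl:3, O:3.
In Hill order: C15H9Cl3O3.

C15H9Cl3O3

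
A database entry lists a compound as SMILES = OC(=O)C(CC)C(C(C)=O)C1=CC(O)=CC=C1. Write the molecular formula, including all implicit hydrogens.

Walk through each heavy atom and fill implicit hydrogens from standard valence (C 4, N 3, O 2, S 2, halogen 1):
  atom 1: O, bond orders sum to 1 (valence 2) → 1 H
  atom 2: C, bond orders sum to 4 (valence 4) → 0 H
  atom 3: O, bond orders sum to 2 (valence 2) → 0 H
  atom 4: C, bond orders sum to 3 (valence 4) → 1 H
  atom 5: C, bond orders sum to 2 (valence 4) → 2 H
  atom 6: C, bond orders sum to 1 (valence 4) → 3 H
  atom 7: C, bond orders sum to 3 (valence 4) → 1 H
  atom 8: C, bond orders sum to 4 (valence 4) → 0 H
  atom 9: C, bond orders sum to 1 (valence 4) → 3 H
  atom 10: O, bond orders sum to 2 (valence 2) → 0 H
  atom 11: C, bond orders sum to 4 (valence 4) → 0 H
  atom 12: C, bond orders sum to 3 (valence 4) → 1 H
  atom 13: C, bond orders sum to 4 (valence 4) → 0 H
  atom 14: O, bond orders sum to 1 (valence 2) → 1 H
  atom 15: C, bond orders sum to 3 (valence 4) → 1 H
  atom 16: C, bond orders sum to 3 (valence 4) → 1 H
  atom 17: C, bond orders sum to 3 (valence 4) → 1 H
Totals → C:13, H:16, O:4.

C13H16O4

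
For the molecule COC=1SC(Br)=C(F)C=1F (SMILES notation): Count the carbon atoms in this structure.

Count every carbon token in the SMILES (each C, including those in ring-closure positions and inside branches).
Carbon count: 5.

5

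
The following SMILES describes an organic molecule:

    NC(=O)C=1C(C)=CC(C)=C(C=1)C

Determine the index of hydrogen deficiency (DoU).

5

Molecular formula: C10H13NO.
DoU = (2C + 2 + N − H − X) / 2, where X is the halogen count and O/S are ignored.
    = (2·10 + 2 + 1 − 13 − 0) / 2 = 10 / 2 = 5.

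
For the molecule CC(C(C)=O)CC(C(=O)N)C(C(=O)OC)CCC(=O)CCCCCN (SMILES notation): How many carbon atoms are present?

18

Count every carbon token in the SMILES (each C, including those in ring-closure positions and inside branches).
Carbon count: 18.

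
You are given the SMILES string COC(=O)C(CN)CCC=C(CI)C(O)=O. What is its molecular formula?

C10H16INO4

Walk through each heavy atom and fill implicit hydrogens from standard valence (C 4, N 3, O 2, S 2, halogen 1):
  atom 1: C, bond orders sum to 1 (valence 4) → 3 H
  atom 2: O, bond orders sum to 2 (valence 2) → 0 H
  atom 3: C, bond orders sum to 4 (valence 4) → 0 H
  atom 4: O, bond orders sum to 2 (valence 2) → 0 H
  atom 5: C, bond orders sum to 3 (valence 4) → 1 H
  atom 6: C, bond orders sum to 2 (valence 4) → 2 H
  atom 7: N, bond orders sum to 1 (valence 3) → 2 H
  atom 8: C, bond orders sum to 2 (valence 4) → 2 H
  atom 9: C, bond orders sum to 2 (valence 4) → 2 H
  atom 10: C, bond orders sum to 3 (valence 4) → 1 H
  atom 11: C, bond orders sum to 4 (valence 4) → 0 H
  atom 12: C, bond orders sum to 2 (valence 4) → 2 H
  atom 13: I (halogen, monovalent) → 0 H
  atom 14: C, bond orders sum to 4 (valence 4) → 0 H
  atom 15: O, bond orders sum to 1 (valence 2) → 1 H
  atom 16: O, bond orders sum to 2 (valence 2) → 0 H
Totals → C:10, H:16, I:1, N:1, O:4.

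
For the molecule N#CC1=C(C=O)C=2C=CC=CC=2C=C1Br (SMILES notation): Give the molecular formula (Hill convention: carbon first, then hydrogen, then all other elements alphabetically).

Walk through each heavy atom and fill implicit hydrogens from standard valence (C 4, N 3, O 2, S 2, halogen 1):
  atom 1: N, bond orders sum to 3 (valence 3) → 0 H
  atom 2: C, bond orders sum to 4 (valence 4) → 0 H
  atom 3: C, bond orders sum to 4 (valence 4) → 0 H
  atom 4: C, bond orders sum to 4 (valence 4) → 0 H
  atom 5: C, bond orders sum to 3 (valence 4) → 1 H
  atom 6: O, bond orders sum to 2 (valence 2) → 0 H
  atom 7: C, bond orders sum to 4 (valence 4) → 0 H
  atom 8: C, bond orders sum to 3 (valence 4) → 1 H
  atom 9: C, bond orders sum to 3 (valence 4) → 1 H
  atom 10: C, bond orders sum to 3 (valence 4) → 1 H
  atom 11: C, bond orders sum to 3 (valence 4) → 1 H
  atom 12: C, bond orders sum to 4 (valence 4) → 0 H
  atom 13: C, bond orders sum to 3 (valence 4) → 1 H
  atom 14: C, bond orders sum to 4 (valence 4) → 0 H
  atom 15: Br (halogen, monovalent) → 0 H
Totals → C:12, H:6, Br:1, N:1, O:1.

C12H6BrNO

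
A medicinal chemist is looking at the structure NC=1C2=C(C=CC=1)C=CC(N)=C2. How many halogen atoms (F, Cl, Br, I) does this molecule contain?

Scan the SMILES for the halogen motif — none present.
Groups that are present: 2 primary amine.

0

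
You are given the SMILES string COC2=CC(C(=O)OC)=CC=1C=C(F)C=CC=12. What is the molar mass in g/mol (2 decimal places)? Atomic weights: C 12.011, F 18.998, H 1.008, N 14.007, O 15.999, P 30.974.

234.23 g/mol

First, the molecular formula is C13H11FO3 (counting implicit H from valence).
  C: 13 × 12.011 = 156.143
  F: 1 × 18.998 = 18.998
  H: 11 × 1.008 = 11.088
  O: 3 × 15.999 = 47.997
Sum: 13×12.011 + 1×18.998 + 11×1.008 + 3×15.999 = 234.226 → 234.23 g/mol.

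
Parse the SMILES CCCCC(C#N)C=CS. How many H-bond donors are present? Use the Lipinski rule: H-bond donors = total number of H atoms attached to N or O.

0

Donors: find every N or O and count the H atoms it carries.
  atom 7 (N): bond orders sum to 3 → 0 H
Lipinski HBD = 0.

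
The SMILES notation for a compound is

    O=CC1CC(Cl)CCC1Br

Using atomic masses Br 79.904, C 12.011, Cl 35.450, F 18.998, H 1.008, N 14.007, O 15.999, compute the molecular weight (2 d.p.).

First, the molecular formula is C7H10BrClO (counting implicit H from valence).
  Br: 1 × 79.904 = 79.904
  C: 7 × 12.011 = 84.077
  Cl: 1 × 35.450 = 35.450
  H: 10 × 1.008 = 10.080
  O: 1 × 15.999 = 15.999
Sum: 1×79.904 + 7×12.011 + 1×35.450 + 10×1.008 + 1×15.999 = 225.510 → 225.51 g/mol.

225.51 g/mol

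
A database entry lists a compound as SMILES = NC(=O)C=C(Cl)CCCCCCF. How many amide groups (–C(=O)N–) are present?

1

The amide motif appears at heavy-atom position 2 in the SMILES.
Other groups present: 1 alkene.
Amide count: 1.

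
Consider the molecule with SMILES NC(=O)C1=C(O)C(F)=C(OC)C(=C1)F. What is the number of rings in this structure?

In SMILES, each pair of matching ring-closure digits denotes one ring-closing bond; the number of such bonds equals the number of independent rings.
Ring-closure bonds here: 1.

1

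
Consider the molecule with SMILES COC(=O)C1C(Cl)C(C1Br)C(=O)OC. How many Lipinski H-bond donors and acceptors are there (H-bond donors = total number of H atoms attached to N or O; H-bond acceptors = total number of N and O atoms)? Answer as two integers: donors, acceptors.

Donors: find every N or O and count the H atoms it carries.
  atom 2 (O): bond orders sum to 2 → 0 H
  atom 4 (O): bond orders sum to 2 → 0 H
  atom 12 (O): bond orders sum to 2 → 0 H
  atom 13 (O): bond orders sum to 2 → 0 H
Lipinski HBD = 0.
Acceptors: N atoms = 0, O atoms = 4 → HBA = 4.

0, 4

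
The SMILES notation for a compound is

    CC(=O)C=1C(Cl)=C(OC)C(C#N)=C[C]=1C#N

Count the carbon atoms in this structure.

11

Count every carbon token in the SMILES (each C, including those in ring-closure positions and inside branches).
Carbon count: 11.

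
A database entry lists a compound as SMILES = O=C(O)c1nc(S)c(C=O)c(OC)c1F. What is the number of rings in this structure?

In SMILES, each pair of matching ring-closure digits denotes one ring-closing bond; the number of such bonds equals the number of independent rings.
Ring-closure bonds here: 1.

1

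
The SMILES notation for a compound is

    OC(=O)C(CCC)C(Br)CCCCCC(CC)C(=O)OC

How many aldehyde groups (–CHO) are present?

0

Scan the SMILES for the aldehyde motif — none present.
Groups that are present: 1 carboxylic acid, 1 ester.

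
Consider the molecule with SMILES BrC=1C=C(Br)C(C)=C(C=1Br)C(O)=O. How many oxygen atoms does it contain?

Scan the SMILES for O atoms (remember two-letter symbols like Cl and Br are single atoms).
Oxygen count: 2.

2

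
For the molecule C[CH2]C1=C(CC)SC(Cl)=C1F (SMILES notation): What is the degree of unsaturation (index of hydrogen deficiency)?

Degree of unsaturation = (number of rings) + (number of π bonds).
Ring closures in the SMILES: 1.
π bonds: 2 double bonds (each 1 DoU) → 2 DoU from unsaturation.
Total DoU = 1 + 2 = 3.

3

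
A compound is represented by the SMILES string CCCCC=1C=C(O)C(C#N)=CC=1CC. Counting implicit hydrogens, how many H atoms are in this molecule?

17

Walk through each heavy atom and fill implicit hydrogens from standard valence (C 4, N 3, O 2, S 2, halogen 1):
  atom 1: C, bond orders sum to 1 (valence 4) → 3 H
  atom 2: C, bond orders sum to 2 (valence 4) → 2 H
  atom 3: C, bond orders sum to 2 (valence 4) → 2 H
  atom 4: C, bond orders sum to 2 (valence 4) → 2 H
  atom 5: C, bond orders sum to 4 (valence 4) → 0 H
  atom 6: C, bond orders sum to 3 (valence 4) → 1 H
  atom 7: C, bond orders sum to 4 (valence 4) → 0 H
  atom 8: O, bond orders sum to 1 (valence 2) → 1 H
  atom 9: C, bond orders sum to 4 (valence 4) → 0 H
  atom 10: C, bond orders sum to 4 (valence 4) → 0 H
  atom 11: N, bond orders sum to 3 (valence 3) → 0 H
  atom 12: C, bond orders sum to 3 (valence 4) → 1 H
  atom 13: C, bond orders sum to 4 (valence 4) → 0 H
  atom 14: C, bond orders sum to 2 (valence 4) → 2 H
  atom 15: C, bond orders sum to 1 (valence 4) → 3 H
Total hydrogens: 17.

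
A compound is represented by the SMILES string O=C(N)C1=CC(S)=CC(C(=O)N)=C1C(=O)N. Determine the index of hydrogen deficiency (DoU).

Molecular formula: C9H9N3O3S.
DoU = (2C + 2 + N − H − X) / 2, where X is the halogen count and O/S are ignored.
    = (2·9 + 2 + 3 − 9 − 0) / 2 = 14 / 2 = 7.

7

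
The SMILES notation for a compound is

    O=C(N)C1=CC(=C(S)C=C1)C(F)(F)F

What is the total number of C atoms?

8

Count every carbon token in the SMILES (each C, including those in ring-closure positions and inside branches).
Carbon count: 8.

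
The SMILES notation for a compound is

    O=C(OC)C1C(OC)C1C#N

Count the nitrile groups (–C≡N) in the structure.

The nitrile motif appears at heavy-atom position 10 in the SMILES.
Other groups present: 1 ester, 1 ether.
Nitrile count: 1.

1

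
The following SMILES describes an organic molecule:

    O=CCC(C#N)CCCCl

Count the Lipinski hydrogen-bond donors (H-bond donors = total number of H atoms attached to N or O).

0

Donors: find every N or O and count the H atoms it carries.
  atom 1 (O): bond orders sum to 2 → 0 H
  atom 6 (N): bond orders sum to 3 → 0 H
Lipinski HBD = 0.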